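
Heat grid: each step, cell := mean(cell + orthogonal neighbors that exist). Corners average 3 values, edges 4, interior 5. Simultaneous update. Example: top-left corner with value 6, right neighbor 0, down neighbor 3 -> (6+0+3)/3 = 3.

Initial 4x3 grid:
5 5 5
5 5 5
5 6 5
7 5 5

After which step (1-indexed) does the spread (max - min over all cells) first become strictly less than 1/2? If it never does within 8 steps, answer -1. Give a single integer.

Step 1: max=23/4, min=5, spread=3/4
Step 2: max=103/18, min=5, spread=13/18
Step 3: max=5951/1080, min=2013/400, spread=5159/10800
  -> spread < 1/2 first at step 3
Step 4: max=709823/129600, min=36391/7200, spread=10957/25920
Step 5: max=42045787/7776000, min=550271/108000, spread=97051/311040
Step 6: max=2509405133/466560000, min=66257003/12960000, spread=4966121/18662400
Step 7: max=149672028247/27993600000, min=3995114677/777600000, spread=46783199/223948800
Step 8: max=8947890058373/1679616000000, min=240466703243/46656000000, spread=2328709933/13436928000

Answer: 3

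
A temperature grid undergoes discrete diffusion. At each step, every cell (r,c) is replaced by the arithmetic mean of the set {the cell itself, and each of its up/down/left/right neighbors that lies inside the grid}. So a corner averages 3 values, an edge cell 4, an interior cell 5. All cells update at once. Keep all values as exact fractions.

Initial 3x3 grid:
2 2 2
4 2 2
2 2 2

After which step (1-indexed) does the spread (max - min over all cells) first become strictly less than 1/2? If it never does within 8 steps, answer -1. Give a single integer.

Answer: 3

Derivation:
Step 1: max=8/3, min=2, spread=2/3
Step 2: max=307/120, min=2, spread=67/120
Step 3: max=2597/1080, min=207/100, spread=1807/5400
  -> spread < 1/2 first at step 3
Step 4: max=1021963/432000, min=5761/2700, spread=33401/144000
Step 5: max=9005933/3888000, min=583391/270000, spread=3025513/19440000
Step 6: max=3575326867/1555200000, min=31555949/14400000, spread=53531/497664
Step 7: max=212656925849/93312000000, min=8567116051/3888000000, spread=450953/5971968
Step 8: max=12706343560603/5598720000000, min=1034128610519/466560000000, spread=3799043/71663616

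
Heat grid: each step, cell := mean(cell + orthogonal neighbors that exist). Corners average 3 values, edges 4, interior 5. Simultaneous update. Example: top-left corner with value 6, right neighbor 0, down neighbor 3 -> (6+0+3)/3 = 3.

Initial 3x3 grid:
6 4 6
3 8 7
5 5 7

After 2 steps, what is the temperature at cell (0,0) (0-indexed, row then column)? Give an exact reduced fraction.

Answer: 95/18

Derivation:
Step 1: cell (0,0) = 13/3
Step 2: cell (0,0) = 95/18
Full grid after step 2:
  95/18 107/20 56/9
  587/120 603/100 61/10
  193/36 1339/240 235/36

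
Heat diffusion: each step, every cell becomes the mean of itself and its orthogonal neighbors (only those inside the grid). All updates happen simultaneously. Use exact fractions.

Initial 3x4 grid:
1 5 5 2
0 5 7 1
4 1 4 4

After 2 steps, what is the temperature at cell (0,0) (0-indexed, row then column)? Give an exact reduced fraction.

Answer: 17/6

Derivation:
Step 1: cell (0,0) = 2
Step 2: cell (0,0) = 17/6
Full grid after step 2:
  17/6 287/80 949/240 131/36
  293/120 18/5 81/20 407/120
  23/9 383/120 149/40 7/2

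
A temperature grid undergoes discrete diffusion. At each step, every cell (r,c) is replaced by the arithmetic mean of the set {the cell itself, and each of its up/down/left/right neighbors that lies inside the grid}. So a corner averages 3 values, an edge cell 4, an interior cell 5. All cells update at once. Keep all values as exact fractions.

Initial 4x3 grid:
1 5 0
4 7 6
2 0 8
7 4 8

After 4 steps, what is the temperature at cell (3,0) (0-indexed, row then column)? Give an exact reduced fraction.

Answer: 565447/129600

Derivation:
Step 1: cell (3,0) = 13/3
Step 2: cell (3,0) = 37/9
Step 3: cell (3,0) = 4651/1080
Step 4: cell (3,0) = 565447/129600
Full grid after step 4:
  478597/129600 1122781/288000 540497/129600
  830387/216000 498179/120000 964387/216000
  895367/216000 179843/40000 1053367/216000
  565447/129600 151919/32000 655547/129600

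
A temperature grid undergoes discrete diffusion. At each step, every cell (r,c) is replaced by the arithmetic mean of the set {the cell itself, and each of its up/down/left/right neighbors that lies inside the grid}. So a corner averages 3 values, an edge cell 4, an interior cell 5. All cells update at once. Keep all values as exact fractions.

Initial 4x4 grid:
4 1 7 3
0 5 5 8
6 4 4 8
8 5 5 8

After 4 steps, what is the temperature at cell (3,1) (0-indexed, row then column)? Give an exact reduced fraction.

Answer: 72509/13500

Derivation:
Step 1: cell (3,1) = 11/2
Step 2: cell (3,1) = 83/15
Step 3: cell (3,1) = 481/90
Step 4: cell (3,1) = 72509/13500
Full grid after step 4:
  119633/32400 853321/216000 38507/8000 4541/864
  847621/216000 397373/90000 99673/20000 101417/18000
  1009829/216000 876017/180000 41491/7500 35183/6000
  65443/12960 72509/13500 12853/2250 10943/1800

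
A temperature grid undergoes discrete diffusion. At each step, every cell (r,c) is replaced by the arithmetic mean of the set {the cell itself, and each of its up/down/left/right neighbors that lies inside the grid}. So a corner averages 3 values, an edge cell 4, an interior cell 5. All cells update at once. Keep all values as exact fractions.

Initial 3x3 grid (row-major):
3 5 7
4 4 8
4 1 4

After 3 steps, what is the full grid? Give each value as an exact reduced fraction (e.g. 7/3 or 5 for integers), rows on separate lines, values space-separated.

After step 1:
  4 19/4 20/3
  15/4 22/5 23/4
  3 13/4 13/3
After step 2:
  25/6 1189/240 103/18
  303/80 219/50 423/80
  10/3 899/240 40/9
After step 3:
  1549/360 69203/14400 5747/1080
  6267/1600 4431/1000 23801/4800
  163/45 57253/14400 1213/270

Answer: 1549/360 69203/14400 5747/1080
6267/1600 4431/1000 23801/4800
163/45 57253/14400 1213/270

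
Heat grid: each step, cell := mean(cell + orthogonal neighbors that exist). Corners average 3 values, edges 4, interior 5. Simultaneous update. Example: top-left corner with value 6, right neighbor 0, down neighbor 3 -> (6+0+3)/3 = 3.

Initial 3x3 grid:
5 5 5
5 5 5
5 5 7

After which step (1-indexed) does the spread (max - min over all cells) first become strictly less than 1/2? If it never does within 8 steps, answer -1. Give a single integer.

Answer: 3

Derivation:
Step 1: max=17/3, min=5, spread=2/3
Step 2: max=50/9, min=5, spread=5/9
Step 3: max=581/108, min=5, spread=41/108
  -> spread < 1/2 first at step 3
Step 4: max=34531/6480, min=911/180, spread=347/1296
Step 5: max=2050937/388800, min=9157/1800, spread=2921/15552
Step 6: max=122468539/23328000, min=1105483/216000, spread=24611/186624
Step 7: max=7317122033/1399680000, min=24956741/4860000, spread=207329/2239488
Step 8: max=437933952451/83980800000, min=1334801599/259200000, spread=1746635/26873856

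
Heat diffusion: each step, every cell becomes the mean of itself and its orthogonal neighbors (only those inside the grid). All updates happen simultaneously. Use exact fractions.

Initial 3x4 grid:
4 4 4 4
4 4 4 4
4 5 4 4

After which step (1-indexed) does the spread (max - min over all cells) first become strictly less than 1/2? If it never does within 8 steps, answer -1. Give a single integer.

Answer: 1

Derivation:
Step 1: max=13/3, min=4, spread=1/3
  -> spread < 1/2 first at step 1
Step 2: max=511/120, min=4, spread=31/120
Step 3: max=4531/1080, min=4, spread=211/1080
Step 4: max=448897/108000, min=7247/1800, spread=14077/108000
Step 5: max=4028407/972000, min=435683/108000, spread=5363/48600
Step 6: max=120380809/29160000, min=242869/60000, spread=93859/1166400
Step 7: max=7208674481/1749600000, min=394136467/97200000, spread=4568723/69984000
Step 8: max=431684435629/104976000000, min=11845618889/2916000000, spread=8387449/167961600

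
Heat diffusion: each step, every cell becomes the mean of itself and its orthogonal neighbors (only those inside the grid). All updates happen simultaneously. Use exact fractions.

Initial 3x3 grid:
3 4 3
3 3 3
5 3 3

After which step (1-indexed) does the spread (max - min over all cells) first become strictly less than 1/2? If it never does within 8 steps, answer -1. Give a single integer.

Step 1: max=11/3, min=3, spread=2/3
Step 2: max=32/9, min=47/15, spread=19/45
  -> spread < 1/2 first at step 2
Step 3: max=929/270, min=5753/1800, spread=1321/5400
Step 4: max=110021/32400, min=418159/129600, spread=877/5184
Step 5: max=817439/243000, min=25236173/7776000, spread=7375/62208
Step 6: max=390237539/116640000, min=1522107031/466560000, spread=62149/746496
Step 7: max=11660608829/3499200000, min=91648798757/27993600000, spread=523543/8957952
Step 8: max=1395628121201/419904000000, min=5513597031679/1679616000000, spread=4410589/107495424

Answer: 2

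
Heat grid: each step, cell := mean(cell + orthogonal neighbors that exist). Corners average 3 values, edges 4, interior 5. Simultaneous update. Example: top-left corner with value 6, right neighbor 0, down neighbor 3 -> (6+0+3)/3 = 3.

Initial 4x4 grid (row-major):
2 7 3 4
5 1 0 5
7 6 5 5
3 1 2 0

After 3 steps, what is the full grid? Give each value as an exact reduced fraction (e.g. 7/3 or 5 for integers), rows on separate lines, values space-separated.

After step 1:
  14/3 13/4 7/2 4
  15/4 19/5 14/5 7/2
  21/4 4 18/5 15/4
  11/3 3 2 7/3
After step 2:
  35/9 913/240 271/80 11/3
  131/30 88/25 86/25 281/80
  25/6 393/100 323/100 791/240
  143/36 19/6 41/15 97/36
After step 3:
  8683/2160 26281/7200 8579/2400 317/90
  3587/900 22873/6000 1709/500 2783/800
  1849/450 1351/375 3991/1200 22919/7200
  407/108 6211/1800 5321/1800 6281/2160

Answer: 8683/2160 26281/7200 8579/2400 317/90
3587/900 22873/6000 1709/500 2783/800
1849/450 1351/375 3991/1200 22919/7200
407/108 6211/1800 5321/1800 6281/2160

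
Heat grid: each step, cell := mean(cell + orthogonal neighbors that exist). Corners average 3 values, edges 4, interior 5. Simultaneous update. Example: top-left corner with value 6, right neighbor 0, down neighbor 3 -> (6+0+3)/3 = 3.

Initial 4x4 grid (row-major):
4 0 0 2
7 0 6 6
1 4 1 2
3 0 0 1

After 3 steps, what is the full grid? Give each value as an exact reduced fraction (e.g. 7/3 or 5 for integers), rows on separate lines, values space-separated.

After step 1:
  11/3 1 2 8/3
  3 17/5 13/5 4
  15/4 6/5 13/5 5/2
  4/3 7/4 1/2 1
After step 2:
  23/9 151/60 31/15 26/9
  829/240 56/25 73/25 353/120
  557/240 127/50 47/25 101/40
  41/18 287/240 117/80 4/3
After step 3:
  6139/2160 8441/3600 9353/3600 2843/1080
  19027/7200 3281/1200 7229/3000 2537/900
  19067/7200 3053/1500 4531/2000 217/100
  1043/540 13457/7200 3523/2400 1277/720

Answer: 6139/2160 8441/3600 9353/3600 2843/1080
19027/7200 3281/1200 7229/3000 2537/900
19067/7200 3053/1500 4531/2000 217/100
1043/540 13457/7200 3523/2400 1277/720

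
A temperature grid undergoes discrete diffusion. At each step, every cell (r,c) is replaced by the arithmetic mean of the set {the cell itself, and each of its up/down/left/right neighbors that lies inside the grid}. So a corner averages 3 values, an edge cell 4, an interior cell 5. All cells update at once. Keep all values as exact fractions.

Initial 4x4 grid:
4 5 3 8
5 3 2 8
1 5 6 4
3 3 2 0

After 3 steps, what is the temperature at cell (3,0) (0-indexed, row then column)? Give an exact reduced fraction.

Step 1: cell (3,0) = 7/3
Step 2: cell (3,0) = 109/36
Step 3: cell (3,0) = 6611/2160
Full grid after step 3:
  431/108 5999/1440 33947/7200 11069/2160
  5297/1440 2993/750 211/48 4279/900
  24629/7200 20873/6000 939/250 601/150
  6611/2160 2833/900 481/150 599/180

Answer: 6611/2160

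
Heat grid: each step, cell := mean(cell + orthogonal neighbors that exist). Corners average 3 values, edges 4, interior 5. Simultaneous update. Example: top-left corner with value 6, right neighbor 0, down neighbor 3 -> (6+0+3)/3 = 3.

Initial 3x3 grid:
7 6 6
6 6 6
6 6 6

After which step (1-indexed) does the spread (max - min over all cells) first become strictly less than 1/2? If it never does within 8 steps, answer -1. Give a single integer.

Step 1: max=19/3, min=6, spread=1/3
  -> spread < 1/2 first at step 1
Step 2: max=113/18, min=6, spread=5/18
Step 3: max=1337/216, min=6, spread=41/216
Step 4: max=79891/12960, min=2171/360, spread=347/2592
Step 5: max=4772537/777600, min=21757/3600, spread=2921/31104
Step 6: max=285764539/46656000, min=2617483/432000, spread=24611/373248
Step 7: max=17114882033/2799360000, min=58976741/9720000, spread=207329/4478976
Step 8: max=1025799552451/167961600000, min=3149201599/518400000, spread=1746635/53747712

Answer: 1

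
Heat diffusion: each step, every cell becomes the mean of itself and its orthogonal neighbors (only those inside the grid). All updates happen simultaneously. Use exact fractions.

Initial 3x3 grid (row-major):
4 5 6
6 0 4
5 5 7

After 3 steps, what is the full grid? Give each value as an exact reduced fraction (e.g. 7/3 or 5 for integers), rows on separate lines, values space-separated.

Answer: 35/8 271/64 161/36
2467/576 67/15 2533/576
493/108 2561/576 1007/216

Derivation:
After step 1:
  5 15/4 5
  15/4 4 17/4
  16/3 17/4 16/3
After step 2:
  25/6 71/16 13/3
  217/48 4 223/48
  40/9 227/48 83/18
After step 3:
  35/8 271/64 161/36
  2467/576 67/15 2533/576
  493/108 2561/576 1007/216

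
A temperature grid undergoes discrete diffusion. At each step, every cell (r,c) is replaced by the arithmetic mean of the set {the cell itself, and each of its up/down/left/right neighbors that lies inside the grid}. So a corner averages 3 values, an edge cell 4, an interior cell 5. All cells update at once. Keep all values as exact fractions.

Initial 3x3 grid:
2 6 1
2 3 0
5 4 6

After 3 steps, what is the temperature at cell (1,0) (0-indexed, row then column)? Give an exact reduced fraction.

Answer: 797/240

Derivation:
Step 1: cell (1,0) = 3
Step 2: cell (1,0) = 13/4
Step 3: cell (1,0) = 797/240
Full grid after step 3:
  167/54 2131/720 599/216
  797/240 947/300 4337/1440
  763/216 1679/480 355/108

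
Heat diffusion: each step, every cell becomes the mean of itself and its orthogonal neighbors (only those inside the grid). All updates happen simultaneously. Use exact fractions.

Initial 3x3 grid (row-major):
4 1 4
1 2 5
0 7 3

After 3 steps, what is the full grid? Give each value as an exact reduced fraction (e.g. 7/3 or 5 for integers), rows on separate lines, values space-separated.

After step 1:
  2 11/4 10/3
  7/4 16/5 7/2
  8/3 3 5
After step 2:
  13/6 677/240 115/36
  577/240 71/25 451/120
  89/36 52/15 23/6
After step 3:
  887/360 39679/14400 7037/2160
  35579/14400 1529/500 24527/7200
  6007/2160 11351/3600 1327/360

Answer: 887/360 39679/14400 7037/2160
35579/14400 1529/500 24527/7200
6007/2160 11351/3600 1327/360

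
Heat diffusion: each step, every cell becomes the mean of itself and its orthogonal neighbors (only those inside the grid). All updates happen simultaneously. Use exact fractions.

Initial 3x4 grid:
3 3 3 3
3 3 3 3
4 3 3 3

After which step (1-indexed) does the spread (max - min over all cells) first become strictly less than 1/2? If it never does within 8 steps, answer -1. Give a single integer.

Step 1: max=10/3, min=3, spread=1/3
  -> spread < 1/2 first at step 1
Step 2: max=59/18, min=3, spread=5/18
Step 3: max=689/216, min=3, spread=41/216
Step 4: max=81977/25920, min=3, spread=4217/25920
Step 5: max=4874749/1555200, min=21679/7200, spread=38417/311040
Step 6: max=291136211/93312000, min=434597/144000, spread=1903471/18662400
Step 7: max=17397149089/5598720000, min=13075759/4320000, spread=18038617/223948800
Step 8: max=1041037782851/335923200000, min=1179326759/388800000, spread=883978523/13436928000

Answer: 1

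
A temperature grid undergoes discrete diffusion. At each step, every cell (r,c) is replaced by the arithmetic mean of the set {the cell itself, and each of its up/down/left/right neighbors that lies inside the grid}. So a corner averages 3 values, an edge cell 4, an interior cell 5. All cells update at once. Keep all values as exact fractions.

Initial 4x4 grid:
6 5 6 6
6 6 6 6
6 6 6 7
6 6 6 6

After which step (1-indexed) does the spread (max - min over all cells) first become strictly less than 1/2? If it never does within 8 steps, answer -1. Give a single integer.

Step 1: max=19/3, min=17/3, spread=2/3
Step 2: max=751/120, min=689/120, spread=31/60
Step 3: max=6691/1080, min=6269/1080, spread=211/540
  -> spread < 1/2 first at step 3
Step 4: max=199441/32400, min=189359/32400, spread=5041/16200
Step 5: max=5962111/972000, min=5701889/972000, spread=130111/486000
Step 6: max=178215781/29160000, min=171704219/29160000, spread=3255781/14580000
Step 7: max=5331160351/874800000, min=5166439649/874800000, spread=82360351/437400000
Step 8: max=159538577821/26244000000, min=155389422179/26244000000, spread=2074577821/13122000000

Answer: 3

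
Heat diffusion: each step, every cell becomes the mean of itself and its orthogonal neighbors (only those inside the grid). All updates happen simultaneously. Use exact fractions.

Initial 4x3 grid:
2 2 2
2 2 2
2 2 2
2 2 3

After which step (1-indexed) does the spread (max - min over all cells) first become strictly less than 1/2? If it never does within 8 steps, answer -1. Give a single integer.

Answer: 1

Derivation:
Step 1: max=7/3, min=2, spread=1/3
  -> spread < 1/2 first at step 1
Step 2: max=41/18, min=2, spread=5/18
Step 3: max=473/216, min=2, spread=41/216
Step 4: max=56057/25920, min=2, spread=4217/25920
Step 5: max=3319549/1555200, min=14479/7200, spread=38417/311040
Step 6: max=197824211/93312000, min=290597/144000, spread=1903471/18662400
Step 7: max=11798429089/5598720000, min=8755759/4320000, spread=18038617/223948800
Step 8: max=705114582851/335923200000, min=790526759/388800000, spread=883978523/13436928000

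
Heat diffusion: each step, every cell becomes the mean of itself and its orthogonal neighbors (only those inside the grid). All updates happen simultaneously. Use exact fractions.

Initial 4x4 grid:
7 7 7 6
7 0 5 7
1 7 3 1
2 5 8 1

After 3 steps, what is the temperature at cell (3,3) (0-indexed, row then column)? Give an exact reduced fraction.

Step 1: cell (3,3) = 10/3
Step 2: cell (3,3) = 127/36
Step 3: cell (3,3) = 4309/1080
Full grid after step 3:
  1957/360 1063/200 10141/1800 11689/2160
  1821/400 5001/1000 28459/6000 35359/7200
  15521/3600 24301/6000 529/120 29039/7200
  8287/2160 30787/7200 28499/7200 4309/1080

Answer: 4309/1080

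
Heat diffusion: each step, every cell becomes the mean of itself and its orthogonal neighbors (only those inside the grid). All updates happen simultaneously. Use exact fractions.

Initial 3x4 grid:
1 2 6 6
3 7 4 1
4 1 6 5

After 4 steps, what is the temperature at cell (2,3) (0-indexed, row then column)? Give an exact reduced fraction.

Answer: 44657/10800

Derivation:
Step 1: cell (2,3) = 4
Step 2: cell (2,3) = 4
Step 3: cell (2,3) = 1513/360
Step 4: cell (2,3) = 44657/10800
Full grid after step 4:
  151423/43200 44303/12000 444247/108000 33949/8100
  2976781/864000 1376819/360000 363361/90000 915329/216000
  467369/129600 202801/54000 6151/1500 44657/10800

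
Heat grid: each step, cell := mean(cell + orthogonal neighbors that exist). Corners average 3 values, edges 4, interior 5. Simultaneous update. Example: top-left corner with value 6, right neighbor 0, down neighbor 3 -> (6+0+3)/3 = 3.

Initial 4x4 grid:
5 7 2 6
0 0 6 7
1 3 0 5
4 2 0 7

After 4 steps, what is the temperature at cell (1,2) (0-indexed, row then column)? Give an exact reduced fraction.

Step 1: cell (1,2) = 3
Step 2: cell (1,2) = 81/20
Step 3: cell (1,2) = 3641/1000
Step 4: cell (1,2) = 114323/30000
Full grid after step 4:
  21871/7200 28283/8000 292123/72000 9943/2160
  49613/18000 178763/60000 114323/30000 304663/72000
  120989/54000 118739/45000 63557/20000 277519/72000
  8837/4050 127019/54000 18077/6000 2977/864

Answer: 114323/30000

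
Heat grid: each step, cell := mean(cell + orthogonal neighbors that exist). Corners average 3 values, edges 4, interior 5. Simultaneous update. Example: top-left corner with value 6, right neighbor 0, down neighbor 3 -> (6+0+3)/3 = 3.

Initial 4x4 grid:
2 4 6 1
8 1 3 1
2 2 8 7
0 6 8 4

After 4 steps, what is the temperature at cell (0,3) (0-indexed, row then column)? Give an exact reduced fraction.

Answer: 46301/12960

Derivation:
Step 1: cell (0,3) = 8/3
Step 2: cell (0,3) = 55/18
Step 3: cell (0,3) = 7183/2160
Step 4: cell (0,3) = 46301/12960
Full grid after step 4:
  29159/8100 785707/216000 770539/216000 46301/12960
  782557/216000 6733/1800 709327/180000 107633/27000
  785869/216000 727447/180000 81293/18000 127969/27000
  48917/12960 458447/108000 530551/108000 168121/32400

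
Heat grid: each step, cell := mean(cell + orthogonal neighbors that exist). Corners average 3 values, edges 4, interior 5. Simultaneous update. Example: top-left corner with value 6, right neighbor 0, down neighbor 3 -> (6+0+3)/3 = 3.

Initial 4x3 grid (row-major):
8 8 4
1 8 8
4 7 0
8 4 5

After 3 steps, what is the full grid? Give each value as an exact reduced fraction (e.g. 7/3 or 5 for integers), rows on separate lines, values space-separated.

Answer: 12949/2160 437/72 829/135
8009/1440 6919/1200 3967/720
7729/1440 1211/240 607/120
10961/2160 911/180 23/5

Derivation:
After step 1:
  17/3 7 20/3
  21/4 32/5 5
  5 23/5 5
  16/3 6 3
After step 2:
  215/36 193/30 56/9
  1339/240 113/20 173/30
  1211/240 27/5 22/5
  49/9 71/15 14/3
After step 3:
  12949/2160 437/72 829/135
  8009/1440 6919/1200 3967/720
  7729/1440 1211/240 607/120
  10961/2160 911/180 23/5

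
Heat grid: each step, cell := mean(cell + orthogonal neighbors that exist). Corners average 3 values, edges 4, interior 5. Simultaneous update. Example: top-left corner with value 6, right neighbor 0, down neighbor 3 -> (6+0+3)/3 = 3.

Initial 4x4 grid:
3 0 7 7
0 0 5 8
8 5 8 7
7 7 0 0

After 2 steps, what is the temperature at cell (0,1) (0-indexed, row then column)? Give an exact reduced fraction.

Answer: 41/16

Derivation:
Step 1: cell (0,1) = 5/2
Step 2: cell (0,1) = 41/16
Full grid after step 2:
  25/12 41/16 1211/240 113/18
  43/16 369/100 241/50 763/120
  1241/240 447/100 257/50 119/24
  205/36 643/120 95/24 71/18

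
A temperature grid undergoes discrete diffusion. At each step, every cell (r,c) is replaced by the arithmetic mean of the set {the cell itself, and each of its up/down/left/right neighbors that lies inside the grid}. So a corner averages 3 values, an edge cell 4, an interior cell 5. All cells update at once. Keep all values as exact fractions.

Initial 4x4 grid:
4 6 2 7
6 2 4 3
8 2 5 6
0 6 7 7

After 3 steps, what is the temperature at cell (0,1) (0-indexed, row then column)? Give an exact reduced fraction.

Step 1: cell (0,1) = 7/2
Step 2: cell (0,1) = 211/48
Step 3: cell (0,1) = 30473/7200
Full grid after step 3:
  1957/432 30473/7200 2063/480 1537/360
  16039/3600 25943/6000 4291/1000 749/160
  15767/3600 1687/375 5807/1200 37201/7200
  1217/270 16697/3600 18953/3600 12133/2160

Answer: 30473/7200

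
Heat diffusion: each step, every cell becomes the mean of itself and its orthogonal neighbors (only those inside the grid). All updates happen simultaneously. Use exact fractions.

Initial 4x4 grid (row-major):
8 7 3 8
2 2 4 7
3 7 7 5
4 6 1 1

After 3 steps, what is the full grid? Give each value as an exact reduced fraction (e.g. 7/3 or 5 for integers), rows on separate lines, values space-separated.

Answer: 10369/2160 3559/720 2131/400 1981/360
6509/1440 5699/1200 4983/1000 781/150
31577/7200 1679/375 27131/6000 1027/225
233/54 30707/7200 29819/7200 8693/2160

Derivation:
After step 1:
  17/3 5 11/2 6
  15/4 22/5 23/5 6
  4 5 24/5 5
  13/3 9/2 15/4 7/3
After step 2:
  173/36 617/120 211/40 35/6
  1069/240 91/20 253/50 27/5
  205/48 227/50 463/100 68/15
  77/18 211/48 923/240 133/36
After step 3:
  10369/2160 3559/720 2131/400 1981/360
  6509/1440 5699/1200 4983/1000 781/150
  31577/7200 1679/375 27131/6000 1027/225
  233/54 30707/7200 29819/7200 8693/2160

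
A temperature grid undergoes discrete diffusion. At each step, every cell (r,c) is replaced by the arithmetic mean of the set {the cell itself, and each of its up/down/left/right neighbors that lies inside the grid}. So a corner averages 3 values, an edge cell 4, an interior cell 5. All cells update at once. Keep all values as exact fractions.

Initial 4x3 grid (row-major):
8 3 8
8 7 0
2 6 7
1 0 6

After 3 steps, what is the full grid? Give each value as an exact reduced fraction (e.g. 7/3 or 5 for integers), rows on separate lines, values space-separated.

Answer: 3077/540 13439/2400 10963/2160
19111/3600 10077/2000 36247/7200
619/150 1631/375 32087/7200
2413/720 52129/14400 4357/1080

Derivation:
After step 1:
  19/3 13/2 11/3
  25/4 24/5 11/2
  17/4 22/5 19/4
  1 13/4 13/3
After step 2:
  229/36 213/40 47/9
  649/120 549/100 1123/240
  159/40 429/100 1139/240
  17/6 779/240 37/9
After step 3:
  3077/540 13439/2400 10963/2160
  19111/3600 10077/2000 36247/7200
  619/150 1631/375 32087/7200
  2413/720 52129/14400 4357/1080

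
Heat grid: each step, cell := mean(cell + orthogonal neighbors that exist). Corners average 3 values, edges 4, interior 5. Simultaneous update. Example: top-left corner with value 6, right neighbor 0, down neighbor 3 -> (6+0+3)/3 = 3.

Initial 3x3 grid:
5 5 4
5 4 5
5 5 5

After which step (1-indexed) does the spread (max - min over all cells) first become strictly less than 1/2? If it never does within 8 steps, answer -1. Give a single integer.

Answer: 2

Derivation:
Step 1: max=5, min=9/2, spread=1/2
Step 2: max=391/80, min=41/9, spread=239/720
  -> spread < 1/2 first at step 2
Step 3: max=1753/360, min=33673/7200, spread=1387/7200
Step 4: max=103931/21600, min=151559/32400, spread=347/2592
Step 5: max=6232057/1296000, min=9165523/1944000, spread=2921/31104
Step 6: max=372309779/77760000, min=550773731/116640000, spread=24611/373248
Step 7: max=22309509313/4665600000, min=33140312407/6998400000, spread=207329/4478976
Step 8: max=1336214073611/279936000000, min=1990675524479/419904000000, spread=1746635/53747712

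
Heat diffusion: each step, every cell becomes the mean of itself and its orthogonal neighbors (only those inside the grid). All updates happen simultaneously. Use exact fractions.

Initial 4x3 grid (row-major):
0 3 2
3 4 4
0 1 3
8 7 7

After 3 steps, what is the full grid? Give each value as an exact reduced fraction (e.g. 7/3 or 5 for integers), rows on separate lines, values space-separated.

Answer: 7/3 2411/960 415/144
411/160 73/25 253/80
1669/480 2197/600 1433/360
101/24 13099/2880 1991/432

Derivation:
After step 1:
  2 9/4 3
  7/4 3 13/4
  3 3 15/4
  5 23/4 17/3
After step 2:
  2 41/16 17/6
  39/16 53/20 13/4
  51/16 37/10 47/12
  55/12 233/48 91/18
After step 3:
  7/3 2411/960 415/144
  411/160 73/25 253/80
  1669/480 2197/600 1433/360
  101/24 13099/2880 1991/432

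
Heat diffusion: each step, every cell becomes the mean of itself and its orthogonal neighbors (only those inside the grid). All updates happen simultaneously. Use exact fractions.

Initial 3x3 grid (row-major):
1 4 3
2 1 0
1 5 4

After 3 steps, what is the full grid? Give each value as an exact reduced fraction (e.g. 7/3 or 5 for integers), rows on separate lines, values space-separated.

Answer: 2317/1080 30953/14400 5009/2160
10151/4800 14111/6000 8407/3600
319/135 34703/14400 1853/720

Derivation:
After step 1:
  7/3 9/4 7/3
  5/4 12/5 2
  8/3 11/4 3
After step 2:
  35/18 559/240 79/36
  173/80 213/100 73/30
  20/9 649/240 31/12
After step 3:
  2317/1080 30953/14400 5009/2160
  10151/4800 14111/6000 8407/3600
  319/135 34703/14400 1853/720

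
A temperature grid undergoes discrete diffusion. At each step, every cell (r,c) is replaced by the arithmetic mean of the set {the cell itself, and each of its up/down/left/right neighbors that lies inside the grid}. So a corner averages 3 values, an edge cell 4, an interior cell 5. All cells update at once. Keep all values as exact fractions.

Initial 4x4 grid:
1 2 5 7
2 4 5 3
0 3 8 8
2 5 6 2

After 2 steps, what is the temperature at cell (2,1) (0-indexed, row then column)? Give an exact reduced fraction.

Step 1: cell (2,1) = 4
Step 2: cell (2,1) = 379/100
Full grid after step 2:
  77/36 757/240 71/16 31/6
  251/120 339/100 247/50 21/4
  59/24 379/100 51/10 67/12
  97/36 187/48 247/48 95/18

Answer: 379/100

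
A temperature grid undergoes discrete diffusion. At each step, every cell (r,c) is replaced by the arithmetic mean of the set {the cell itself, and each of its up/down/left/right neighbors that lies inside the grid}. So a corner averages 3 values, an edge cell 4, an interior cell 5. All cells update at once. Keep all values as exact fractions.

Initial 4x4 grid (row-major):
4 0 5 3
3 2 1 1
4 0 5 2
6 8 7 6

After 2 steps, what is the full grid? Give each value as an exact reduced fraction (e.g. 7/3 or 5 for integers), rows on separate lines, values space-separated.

Answer: 25/9 32/15 27/10 7/3
301/120 69/25 11/5 221/80
163/40 33/10 98/25 53/16
29/6 431/80 79/16 5

Derivation:
After step 1:
  7/3 11/4 9/4 3
  13/4 6/5 14/5 7/4
  13/4 19/5 3 7/2
  6 21/4 13/2 5
After step 2:
  25/9 32/15 27/10 7/3
  301/120 69/25 11/5 221/80
  163/40 33/10 98/25 53/16
  29/6 431/80 79/16 5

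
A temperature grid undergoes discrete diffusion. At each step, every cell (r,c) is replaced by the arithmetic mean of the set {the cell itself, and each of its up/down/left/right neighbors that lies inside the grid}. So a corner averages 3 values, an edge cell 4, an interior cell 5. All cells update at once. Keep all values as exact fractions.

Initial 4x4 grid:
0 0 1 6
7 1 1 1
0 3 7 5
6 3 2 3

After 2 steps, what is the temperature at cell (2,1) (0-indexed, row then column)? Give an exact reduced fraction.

Answer: 163/50

Derivation:
Step 1: cell (2,1) = 14/5
Step 2: cell (2,1) = 163/50
Full grid after step 2:
  29/18 217/120 221/120 95/36
  161/60 99/50 269/100 727/240
  59/20 163/50 327/100 851/240
  7/2 261/80 851/240 133/36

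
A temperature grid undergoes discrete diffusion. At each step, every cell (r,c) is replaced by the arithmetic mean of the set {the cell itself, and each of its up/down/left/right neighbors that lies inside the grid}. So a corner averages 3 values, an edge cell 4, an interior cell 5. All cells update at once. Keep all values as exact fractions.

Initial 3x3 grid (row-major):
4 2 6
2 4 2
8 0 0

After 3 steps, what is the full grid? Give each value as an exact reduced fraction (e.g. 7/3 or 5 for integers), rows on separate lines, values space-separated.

After step 1:
  8/3 4 10/3
  9/2 2 3
  10/3 3 2/3
After step 2:
  67/18 3 31/9
  25/8 33/10 9/4
  65/18 9/4 20/9
After step 3:
  709/216 101/30 313/108
  1651/480 557/200 673/240
  647/216 683/240 121/54

Answer: 709/216 101/30 313/108
1651/480 557/200 673/240
647/216 683/240 121/54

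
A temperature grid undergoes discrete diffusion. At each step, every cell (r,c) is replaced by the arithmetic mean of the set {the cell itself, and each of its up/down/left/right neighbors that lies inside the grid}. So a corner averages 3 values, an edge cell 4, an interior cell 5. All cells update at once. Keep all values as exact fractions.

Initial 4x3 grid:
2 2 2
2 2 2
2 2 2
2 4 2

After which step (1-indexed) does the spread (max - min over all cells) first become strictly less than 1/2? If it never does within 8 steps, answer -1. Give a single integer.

Answer: 3

Derivation:
Step 1: max=8/3, min=2, spread=2/3
Step 2: max=307/120, min=2, spread=67/120
Step 3: max=2597/1080, min=2, spread=437/1080
  -> spread < 1/2 first at step 3
Step 4: max=1021531/432000, min=1009/500, spread=29951/86400
Step 5: max=8991821/3888000, min=6908/3375, spread=206761/777600
Step 6: max=3566595571/1555200000, min=5565671/2700000, spread=14430763/62208000
Step 7: max=211731741689/93312000000, min=449652727/216000000, spread=139854109/746496000
Step 8: max=12619911890251/5598720000000, min=40731228977/19440000000, spread=7114543559/44789760000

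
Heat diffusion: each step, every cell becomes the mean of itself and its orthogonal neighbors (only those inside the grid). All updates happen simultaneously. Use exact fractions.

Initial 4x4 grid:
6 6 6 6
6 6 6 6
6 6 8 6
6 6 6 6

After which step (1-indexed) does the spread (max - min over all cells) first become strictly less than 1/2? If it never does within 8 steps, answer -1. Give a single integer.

Answer: 2

Derivation:
Step 1: max=13/2, min=6, spread=1/2
Step 2: max=161/25, min=6, spread=11/25
  -> spread < 1/2 first at step 2
Step 3: max=7567/1200, min=6, spread=367/1200
Step 4: max=33971/5400, min=1813/300, spread=1337/5400
Step 5: max=1013669/162000, min=54469/9000, spread=33227/162000
Step 6: max=30374327/4860000, min=328049/54000, spread=849917/4860000
Step 7: max=908514347/145800000, min=4928533/810000, spread=21378407/145800000
Step 8: max=27210462371/4374000000, min=1481688343/243000000, spread=540072197/4374000000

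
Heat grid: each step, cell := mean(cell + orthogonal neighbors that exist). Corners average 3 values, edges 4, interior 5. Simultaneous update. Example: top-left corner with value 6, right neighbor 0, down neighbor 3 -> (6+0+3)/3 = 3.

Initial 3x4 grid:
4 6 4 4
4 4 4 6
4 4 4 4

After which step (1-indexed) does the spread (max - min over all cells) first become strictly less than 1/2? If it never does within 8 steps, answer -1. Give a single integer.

Answer: 3

Derivation:
Step 1: max=14/3, min=4, spread=2/3
Step 2: max=547/120, min=4, spread=67/120
Step 3: max=4907/1080, min=371/90, spread=91/216
  -> spread < 1/2 first at step 3
Step 4: max=291523/64800, min=11257/2700, spread=4271/12960
Step 5: max=17380997/3888000, min=25289/6000, spread=39749/155520
Step 6: max=1037018023/233280000, min=5156419/1215000, spread=1879423/9331200
Step 7: max=61945111157/13996800000, min=1244279959/291600000, spread=3551477/22394880
Step 8: max=3703587076063/839808000000, min=6246151213/1458000000, spread=846431819/6718464000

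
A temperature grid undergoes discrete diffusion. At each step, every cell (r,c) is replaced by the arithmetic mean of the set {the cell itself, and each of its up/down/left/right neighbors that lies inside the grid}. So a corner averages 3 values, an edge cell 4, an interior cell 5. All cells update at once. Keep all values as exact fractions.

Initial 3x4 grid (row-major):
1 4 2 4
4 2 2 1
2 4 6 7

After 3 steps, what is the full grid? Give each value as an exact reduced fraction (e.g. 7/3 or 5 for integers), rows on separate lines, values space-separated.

Answer: 997/360 6401/2400 21173/7200 6311/2160
40441/14400 18809/6000 1587/500 2787/800
3481/1080 24053/7200 27523/7200 8251/2160

Derivation:
After step 1:
  3 9/4 3 7/3
  9/4 16/5 13/5 7/2
  10/3 7/2 19/4 14/3
After step 2:
  5/2 229/80 611/240 53/18
  707/240 69/25 341/100 131/40
  109/36 887/240 931/240 155/36
After step 3:
  997/360 6401/2400 21173/7200 6311/2160
  40441/14400 18809/6000 1587/500 2787/800
  3481/1080 24053/7200 27523/7200 8251/2160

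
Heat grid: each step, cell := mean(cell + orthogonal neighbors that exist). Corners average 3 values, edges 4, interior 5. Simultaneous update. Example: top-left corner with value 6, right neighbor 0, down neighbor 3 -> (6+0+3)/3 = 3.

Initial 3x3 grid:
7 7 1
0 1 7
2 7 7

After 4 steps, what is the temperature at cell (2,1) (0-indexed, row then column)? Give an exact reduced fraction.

Step 1: cell (2,1) = 17/4
Step 2: cell (2,1) = 373/80
Step 3: cell (2,1) = 20191/4800
Step 4: cell (2,1) = 138853/32000
Full grid after step 4:
  252109/64800 921289/216000 24007/5400
  1703453/432000 1501547/360000 166819/36000
  168031/43200 138853/32000 197881/43200

Answer: 138853/32000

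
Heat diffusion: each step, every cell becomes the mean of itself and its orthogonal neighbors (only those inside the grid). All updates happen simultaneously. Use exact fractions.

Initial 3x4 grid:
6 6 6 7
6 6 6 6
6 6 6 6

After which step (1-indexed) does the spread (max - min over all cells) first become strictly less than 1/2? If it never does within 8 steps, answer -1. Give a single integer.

Answer: 1

Derivation:
Step 1: max=19/3, min=6, spread=1/3
  -> spread < 1/2 first at step 1
Step 2: max=113/18, min=6, spread=5/18
Step 3: max=1337/216, min=6, spread=41/216
Step 4: max=159737/25920, min=6, spread=4217/25920
Step 5: max=9540349/1555200, min=43279/7200, spread=38417/311040
Step 6: max=571072211/93312000, min=866597/144000, spread=1903471/18662400
Step 7: max=34193309089/5598720000, min=26035759/4320000, spread=18038617/223948800
Step 8: max=2048807382851/335923200000, min=2345726759/388800000, spread=883978523/13436928000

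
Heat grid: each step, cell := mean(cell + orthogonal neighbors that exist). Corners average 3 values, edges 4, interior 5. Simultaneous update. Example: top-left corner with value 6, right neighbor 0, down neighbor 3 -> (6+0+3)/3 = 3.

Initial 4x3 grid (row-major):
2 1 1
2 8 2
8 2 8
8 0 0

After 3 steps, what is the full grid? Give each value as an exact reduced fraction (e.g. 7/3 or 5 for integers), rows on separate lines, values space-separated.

Answer: 329/108 1269/400 1195/432
14591/3600 6747/2000 25457/7200
946/225 8357/2000 24097/7200
4801/1080 2933/800 7597/2160

Derivation:
After step 1:
  5/3 3 4/3
  5 3 19/4
  5 26/5 3
  16/3 5/2 8/3
After step 2:
  29/9 9/4 109/36
  11/3 419/100 145/48
  77/15 187/50 937/240
  77/18 157/40 49/18
After step 3:
  329/108 1269/400 1195/432
  14591/3600 6747/2000 25457/7200
  946/225 8357/2000 24097/7200
  4801/1080 2933/800 7597/2160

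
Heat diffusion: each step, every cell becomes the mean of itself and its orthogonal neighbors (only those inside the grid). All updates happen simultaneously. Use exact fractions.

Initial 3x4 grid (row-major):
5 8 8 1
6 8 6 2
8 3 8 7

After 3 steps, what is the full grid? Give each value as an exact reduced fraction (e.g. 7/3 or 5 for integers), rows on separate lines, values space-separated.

After step 1:
  19/3 29/4 23/4 11/3
  27/4 31/5 32/5 4
  17/3 27/4 6 17/3
After step 2:
  61/9 383/60 173/30 161/36
  499/80 667/100 567/100 74/15
  115/18 1477/240 1489/240 47/9
After step 3:
  13967/2160 11519/1800 20063/3600 2731/540
  31289/4800 6223/1000 35093/6000 4567/900
  6761/1080 45751/7200 41851/7200 11779/2160

Answer: 13967/2160 11519/1800 20063/3600 2731/540
31289/4800 6223/1000 35093/6000 4567/900
6761/1080 45751/7200 41851/7200 11779/2160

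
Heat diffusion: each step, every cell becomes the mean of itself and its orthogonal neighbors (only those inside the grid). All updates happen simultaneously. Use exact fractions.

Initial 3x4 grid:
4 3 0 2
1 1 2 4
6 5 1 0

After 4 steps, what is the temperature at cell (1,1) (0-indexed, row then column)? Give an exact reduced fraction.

Answer: 44611/18000

Derivation:
Step 1: cell (1,1) = 12/5
Step 2: cell (1,1) = 49/20
Step 3: cell (1,1) = 188/75
Step 4: cell (1,1) = 44611/18000
Full grid after step 4:
  33323/12960 100847/43200 3253/1600 2749/1440
  119597/43200 44611/18000 38281/18000 83501/43200
  4177/1440 12683/4800 96431/43200 26171/12960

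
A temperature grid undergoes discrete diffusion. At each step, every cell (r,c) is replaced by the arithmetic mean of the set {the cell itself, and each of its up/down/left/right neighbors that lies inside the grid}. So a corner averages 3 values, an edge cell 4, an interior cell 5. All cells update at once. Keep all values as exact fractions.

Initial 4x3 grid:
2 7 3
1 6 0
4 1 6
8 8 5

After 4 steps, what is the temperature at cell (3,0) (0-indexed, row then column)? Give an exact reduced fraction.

Answer: 392/81

Derivation:
Step 1: cell (3,0) = 20/3
Step 2: cell (3,0) = 47/9
Step 3: cell (3,0) = 2261/432
Step 4: cell (3,0) = 392/81
Full grid after step 4:
  24017/6480 311173/86400 12091/3240
  164599/43200 141707/36000 164449/43200
  193919/43200 51949/12000 191869/43200
  392/81 143551/28800 6181/1296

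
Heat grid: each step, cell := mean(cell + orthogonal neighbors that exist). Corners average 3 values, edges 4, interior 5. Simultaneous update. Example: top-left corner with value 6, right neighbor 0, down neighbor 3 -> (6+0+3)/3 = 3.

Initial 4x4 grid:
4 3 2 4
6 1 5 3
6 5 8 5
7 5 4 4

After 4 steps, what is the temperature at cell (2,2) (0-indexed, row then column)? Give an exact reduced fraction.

Answer: 843851/180000

Derivation:
Step 1: cell (2,2) = 27/5
Step 2: cell (2,2) = 489/100
Step 3: cell (2,2) = 28817/6000
Step 4: cell (2,2) = 843851/180000
Full grid after step 4:
  258383/64800 418567/108000 133877/36000 81869/21600
  964799/216000 152953/36000 83629/20000 295189/72000
  360053/72000 294673/60000 843851/180000 996383/216000
  38441/7200 93497/18000 270887/54000 314537/64800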